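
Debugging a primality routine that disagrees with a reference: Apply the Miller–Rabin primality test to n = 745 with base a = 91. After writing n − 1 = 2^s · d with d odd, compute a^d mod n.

n − 1 = 744 = 2^3 · 93, so s = 3 and d = 93.
By repeated squaring, 91^93 ≡ 266 (mod 745).

266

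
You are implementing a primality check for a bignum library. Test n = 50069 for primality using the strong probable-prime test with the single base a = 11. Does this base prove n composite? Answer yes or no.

n − 1 = 50068 = 2^2 · 12517, so s = 2 and d = 12517.
Repeated squaring mod 50069: 11^1 ≡ 11, 11^2 ≡ 121, 11^4 ≡ 14641, 11^8 ≡ 13492, 11^16 ≡ 33249, 11^32 ≡ 22550, 11^64 ≡ 1736, 11^128 ≡ 9556, 11^256 ≡ 41349, 11^512 ≡ 33658, 11^1024 ≡ 49839, 11^2048 ≡ 2831, 11^4096 ≡ 3521, 11^8192 ≡ 30398.
12517 = 8192 + 4096 + 128 + 64 + 32 + 4 + 1, so 11^12517 ≡ 30398·3521·9556·1736·22550·14641·11 ≡ 37959 (mod 50069).
x_0 = 11^12517 mod 50069 = 37959.
x_0 is neither 1 nor 50068, so continue squaring.
x_1 = 37959^2 mod 50069 = 50068.
x_1 ≡ −1, so 11 is not a witness.

no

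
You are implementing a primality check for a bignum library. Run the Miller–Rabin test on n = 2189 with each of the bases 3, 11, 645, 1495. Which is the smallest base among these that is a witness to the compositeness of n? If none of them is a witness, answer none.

3

n − 1 = 2188 = 2^2 · 547, so s = 2 and d = 547.
Base 3: x_0 = 3^547 mod 2189 = 471. x_0 is neither 1 nor 2188, so continue squaring. x_1 = 471^2 mod 2189 = 752. Reached i = s−1 = 1 without hitting −1: 3 is a Miller–Rabin witness and 2189 is composite.
Base 11: x_0 = 11^547 mod 2189 = 1133. x_0 is neither 1 nor 2188, so continue squaring. x_1 = 1133^2 mod 2189 = 935. Reached i = s−1 = 1 without hitting −1: 11 is a Miller–Rabin witness and 2189 is composite.
Base 645: x_0 = 645^547 mod 2189 = 127. x_0 is neither 1 nor 2188, so continue squaring. x_1 = 127^2 mod 2189 = 806. Reached i = s−1 = 1 without hitting −1: 645 is a Miller–Rabin witness and 2189 is composite.
Base 1495: x_0 = 1495^547 mod 2189 = 1220. x_0 is neither 1 nor 2188, so continue squaring. x_1 = 1220^2 mod 2189 = 2069. Reached i = s−1 = 1 without hitting −1: 1495 is a Miller–Rabin witness and 2189 is composite.
The smallest witness among the given bases is 3.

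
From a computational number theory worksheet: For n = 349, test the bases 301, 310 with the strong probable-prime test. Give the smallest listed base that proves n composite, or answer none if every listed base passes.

n − 1 = 348 = 2^2 · 87, so s = 2 and d = 87.
Base 301: x_0 = 301^87 mod 349 = 1. x_0 = 1, so 301 is not a witness.
Base 310: x_0 = 310^87 mod 349 = 136. x_0 is neither 1 nor 348, so continue squaring. x_1 = 136^2 mod 349 = 348. x_1 ≡ −1, so 310 is not a witness.
No listed base is a witness for 349.

none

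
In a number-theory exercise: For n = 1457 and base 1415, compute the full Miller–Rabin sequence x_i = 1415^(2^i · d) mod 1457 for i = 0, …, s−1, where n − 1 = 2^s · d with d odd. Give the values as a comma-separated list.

113, 1113, 319, 1228

n − 1 = 1456 = 2^4 · 91, so s = 4 and d = 91.
x_0 = 1415^91 mod 1457 = 113.
x_1 = 113^2 mod 1457 = 1113.
x_2 = 1113^2 mod 1457 = 319.
x_3 = 319^2 mod 1457 = 1228.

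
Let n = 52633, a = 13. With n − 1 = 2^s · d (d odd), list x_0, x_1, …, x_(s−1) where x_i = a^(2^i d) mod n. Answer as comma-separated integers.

n − 1 = 52632 = 2^3 · 6579, so s = 3 and d = 6579.
x_0 = 13^6579 mod 52633 = 36875.
x_1 = 36875^2 mod 52633 = 44703.
x_2 = 44703^2 mod 52633 = 41098.

36875, 44703, 41098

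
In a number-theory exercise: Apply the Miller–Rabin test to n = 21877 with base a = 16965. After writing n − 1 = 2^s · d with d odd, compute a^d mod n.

1430

n − 1 = 21876 = 2^2 · 5469, so s = 2 and d = 5469.
16965^5469 mod 21877 = 1430.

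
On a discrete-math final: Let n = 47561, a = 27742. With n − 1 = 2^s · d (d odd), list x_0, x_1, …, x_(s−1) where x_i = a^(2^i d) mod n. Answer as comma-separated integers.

21025, 18691, 17936

n − 1 = 47560 = 2^3 · 5945, so s = 3 and d = 5945.
x_0 = 27742^5945 mod 47561 = 21025.
x_1 = 21025^2 mod 47561 = 18691.
x_2 = 18691^2 mod 47561 = 17936.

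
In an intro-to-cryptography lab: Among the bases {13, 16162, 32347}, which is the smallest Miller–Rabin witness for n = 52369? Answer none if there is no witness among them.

n − 1 = 52368 = 2^4 · 3273, so s = 4 and d = 3273.
Base 13: x_0 = 13^3273 mod 52369 = 27131. x_0 is neither 1 nor 52368, so continue squaring. x_1 = 27131^2 mod 52369 = 44866. x_2 = 44866^2 mod 52369 = 50703. x_3 = 50703^2 mod 52369 = 52368. x_3 ≡ −1, so 13 is not a witness.
Base 16162: x_0 = 16162^3273 mod 52369 = 27131. x_0 is neither 1 nor 52368, so continue squaring. x_1 = 27131^2 mod 52369 = 44866. x_2 = 44866^2 mod 52369 = 50703. x_3 = 50703^2 mod 52369 = 52368. x_3 ≡ −1, so 16162 is not a witness.
Base 32347: x_0 = 32347^3273 mod 52369 = 50703. x_0 is neither 1 nor 52368, so continue squaring. x_1 = 50703^2 mod 52369 = 52368. x_1 ≡ −1, so 32347 is not a witness.
No listed base is a witness for 52369.

none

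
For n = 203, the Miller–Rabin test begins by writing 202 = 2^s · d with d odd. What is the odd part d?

Halving: 202 → 101; 101 is odd.
So 202 = 2^1 · 101.

101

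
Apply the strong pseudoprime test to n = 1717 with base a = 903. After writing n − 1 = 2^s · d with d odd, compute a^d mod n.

185

n − 1 = 1716 = 2^2 · 429, so s = 2 and d = 429.
903^429 mod 1717 = 185.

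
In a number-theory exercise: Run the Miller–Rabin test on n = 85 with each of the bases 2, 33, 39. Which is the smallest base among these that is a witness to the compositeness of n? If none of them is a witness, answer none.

2

n − 1 = 84 = 2^2 · 21, so s = 2 and d = 21.
Base 2: x_0 = 2^21 mod 85 = 32. x_0 is neither 1 nor 84, so continue squaring. x_1 = 32^2 mod 85 = 4. Reached i = s−1 = 1 without hitting −1: 2 is a Miller–Rabin witness and 85 is composite.
Base 33: x_0 = 33^21 mod 85 = 33. x_0 is neither 1 nor 84, so continue squaring. x_1 = 33^2 mod 85 = 69. Reached i = s−1 = 1 without hitting −1: 33 is a Miller–Rabin witness and 85 is composite.
Base 39: x_0 = 39^21 mod 85 = 14. x_0 is neither 1 nor 84, so continue squaring. x_1 = 14^2 mod 85 = 26. Reached i = s−1 = 1 without hitting −1: 39 is a Miller–Rabin witness and 85 is composite.
The smallest witness among the given bases is 2.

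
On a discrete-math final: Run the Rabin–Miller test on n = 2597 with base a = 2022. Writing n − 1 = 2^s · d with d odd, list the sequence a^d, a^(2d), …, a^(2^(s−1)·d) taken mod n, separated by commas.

510, 400

n − 1 = 2596 = 2^2 · 649, so s = 2 and d = 649.
x_0 = 2022^649 mod 2597 = 510.
x_1 = 510^2 mod 2597 = 400.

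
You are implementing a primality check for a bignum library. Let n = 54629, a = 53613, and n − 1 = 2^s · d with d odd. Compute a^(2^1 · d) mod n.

54628

n − 1 = 54628 = 2^2 · 13657, so s = 2 and d = 13657.
Repeated squaring mod 54629: 53613^1 ≡ 53613, 53613^2 ≡ 48934, 53613^4 ≡ 38028, 53613^8 ≡ 44525, 53613^16 ≡ 43844, 53613^32 ≡ 11084, 53613^64 ≡ 49064, 53613^128 ≡ 49211, 53613^256 ≡ 18951, 53613^512 ≡ 9355, 53613^1024 ≡ 367, 53613^2048 ≡ 25431, 53613^4096 ≡ 37659, 53613^8192 ≡ 31441.
13657 = 8192 + 4096 + 1024 + 256 + 64 + 16 + 8 + 1, so 53613^13657 ≡ 31441·37659·367·18951·49064·43844·44525·53613 ≡ 33561 (mod 54629).
x_0 = 33561.
x_1 = 33561^2 mod 54629 = 54628.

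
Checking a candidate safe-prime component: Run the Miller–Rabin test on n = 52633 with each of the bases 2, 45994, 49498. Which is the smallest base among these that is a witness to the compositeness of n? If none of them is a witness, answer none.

none

n − 1 = 52632 = 2^3 · 6579, so s = 3 and d = 6579.
Base 2: x_0 = 2^6579 mod 52633 = 1. x_0 = 1, so 2 is not a witness.
Base 45994: x_0 = 45994^6579 mod 52633 = 1. x_0 = 1, so 45994 is not a witness.
Base 49498: x_0 = 49498^6579 mod 52633 = 1. x_0 = 1, so 49498 is not a witness.
No listed base is a witness for 52633.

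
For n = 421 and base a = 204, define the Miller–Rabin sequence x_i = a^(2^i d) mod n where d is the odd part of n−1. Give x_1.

n − 1 = 420 = 2^2 · 105, so s = 2 and d = 105.
Repeated squaring mod 421: 204^1 ≡ 204, 204^2 ≡ 358, 204^4 ≡ 180, 204^8 ≡ 404, 204^16 ≡ 289, 204^32 ≡ 163, 204^64 ≡ 46.
105 = 64 + 32 + 8 + 1, so 204^105 ≡ 46·163·404·204 ≡ 1 (mod 421).
x_0 = 1.
x_1 = 1^2 mod 421 = 1.

1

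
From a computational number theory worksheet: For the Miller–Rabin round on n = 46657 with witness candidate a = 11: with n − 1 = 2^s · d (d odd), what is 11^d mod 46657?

n − 1 = 46656 = 2^6 · 729, so s = 6 and d = 729.
Repeated squaring mod 46657: 11^1 ≡ 11, 11^2 ≡ 121, 11^4 ≡ 14641, 11^8 ≡ 16623, 11^16 ≡ 21375, 11^32 ≡ 25281, 11^64 ≡ 21375, 11^128 ≡ 25281, 11^256 ≡ 21375, 11^512 ≡ 25281.
729 = 512 + 128 + 64 + 16 + 8 + 1, so 11^729 ≡ 25281·25281·21375·21375·16623·11 ≡ 42882 (mod 46657).

42882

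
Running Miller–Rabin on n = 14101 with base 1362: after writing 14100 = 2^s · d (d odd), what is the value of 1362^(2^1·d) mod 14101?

12692

n − 1 = 14100 = 2^2 · 3525, so s = 2 and d = 3525.
Repeated squaring mod 14101: 1362^1 ≡ 1362, 1362^2 ≡ 7813, 1362^4 ≡ 13841, 1362^8 ≡ 11196, 1362^16 ≡ 6627, 1362^32 ≡ 6615, 1362^64 ≡ 2822, 1362^128 ≡ 10720, 1362^256 ≡ 9351, 1362^512 ≡ 900, 1362^1024 ≡ 6243, 1362^2048 ≡ 13986.
3525 = 2048 + 1024 + 256 + 128 + 64 + 4 + 1, so 1362^3525 ≡ 13986·6243·9351·10720·2822·13841·1362 ≡ 1907 (mod 14101).
x_0 = 1907.
x_1 = 1907^2 mod 14101 = 12692.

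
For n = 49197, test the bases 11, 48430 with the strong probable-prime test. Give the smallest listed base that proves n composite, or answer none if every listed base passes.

n − 1 = 49196 = 2^2 · 12299, so s = 2 and d = 12299.
Base 11: x_0 = 11^12299 mod 49197 = 22988. x_0 is neither 1 nor 49196, so continue squaring. x_1 = 22988^2 mod 49197 = 23167. Reached i = s−1 = 1 without hitting −1: 11 is a Miller–Rabin witness and 49197 is composite.
Base 48430: x_0 = 48430^12299 mod 49197 = 24556. x_0 is neither 1 nor 49196, so continue squaring. x_1 = 24556^2 mod 49197 = 38704. Reached i = s−1 = 1 without hitting −1: 48430 is a Miller–Rabin witness and 49197 is composite.
The smallest witness among the given bases is 11.

11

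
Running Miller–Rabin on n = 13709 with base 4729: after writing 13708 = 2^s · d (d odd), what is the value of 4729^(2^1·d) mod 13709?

13708

n − 1 = 13708 = 2^2 · 3427, so s = 2 and d = 3427.
x_0 = 4729^3427 mod 13709 = 8106.
x_1 = 8106^2 mod 13709 = 13708.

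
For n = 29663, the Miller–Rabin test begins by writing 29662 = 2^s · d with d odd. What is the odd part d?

14831

Halving: 29662 → 14831; 14831 is odd.
So 29662 = 2^1 · 14831.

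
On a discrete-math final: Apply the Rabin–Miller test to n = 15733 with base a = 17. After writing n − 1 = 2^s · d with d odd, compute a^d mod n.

n − 1 = 15732 = 2^2 · 3933, so s = 2 and d = 3933.
Repeated squaring mod 15733: 17^1 ≡ 17, 17^2 ≡ 289, 17^4 ≡ 4856, 17^8 ≡ 12702, 17^16 ≡ 14622, 17^32 ≡ 7147, 17^64 ≡ 10291, 17^128 ≡ 5858, 17^256 ≡ 2491, 17^512 ≡ 6279, 17^1024 ≡ 14676, 17^2048 ≡ 206.
3933 = 2048 + 1024 + 512 + 256 + 64 + 16 + 8 + 4 + 1, so 17^3933 ≡ 206·14676·6279·2491·10291·14622·12702·4856·17 ≡ 1 (mod 15733).

1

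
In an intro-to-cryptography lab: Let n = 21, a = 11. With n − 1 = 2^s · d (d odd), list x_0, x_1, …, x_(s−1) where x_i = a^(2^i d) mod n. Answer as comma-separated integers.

2, 4

n − 1 = 20 = 2^2 · 5, so s = 2 and d = 5.
x_0 = 11^5 mod 21 = 2.
x_1 = 2^2 mod 21 = 4.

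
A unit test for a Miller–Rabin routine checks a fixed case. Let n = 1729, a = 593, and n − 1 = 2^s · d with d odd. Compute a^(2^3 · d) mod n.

1

n − 1 = 1728 = 2^6 · 27, so s = 6 and d = 27.
By repeated squaring, 593^27 ≡ 1084 (mod 1729).
x_0 = 1084.
x_1 = 1084^2 mod 1729 = 1065.
x_2 = 1065^2 mod 1729 = 1.
x_3 = 1^2 mod 1729 = 1.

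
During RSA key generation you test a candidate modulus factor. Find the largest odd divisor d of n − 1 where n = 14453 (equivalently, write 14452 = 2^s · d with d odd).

3613

Halving: 14452 → 7226 → 3613; 3613 is odd.
So 14452 = 2^2 · 3613.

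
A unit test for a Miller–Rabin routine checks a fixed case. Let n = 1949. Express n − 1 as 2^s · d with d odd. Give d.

Halving: 1948 → 974 → 487; 487 is odd.
So 1948 = 2^2 · 487.

487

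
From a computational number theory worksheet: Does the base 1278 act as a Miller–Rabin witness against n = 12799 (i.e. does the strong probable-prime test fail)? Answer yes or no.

no

n − 1 = 12798 = 2^1 · 6399, so s = 1 and d = 6399.
x_0 = 1278^6399 mod 12799 = 12798.
x_0 = 12798 ≡ −1, so 1278 is not a witness.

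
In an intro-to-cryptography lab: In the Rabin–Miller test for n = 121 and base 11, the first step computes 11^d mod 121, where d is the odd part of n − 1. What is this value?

n − 1 = 120 = 2^3 · 15, so s = 3 and d = 15.
11^15 mod 121 = 0.

0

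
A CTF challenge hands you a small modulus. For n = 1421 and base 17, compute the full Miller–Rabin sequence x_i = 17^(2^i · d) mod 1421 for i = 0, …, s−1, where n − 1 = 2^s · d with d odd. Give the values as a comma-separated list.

157, 492

n − 1 = 1420 = 2^2 · 355, so s = 2 and d = 355.
x_0 = 17^355 mod 1421 = 157.
x_1 = 157^2 mod 1421 = 492.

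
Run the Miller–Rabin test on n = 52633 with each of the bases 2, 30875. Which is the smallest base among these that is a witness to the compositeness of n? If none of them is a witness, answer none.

n − 1 = 52632 = 2^3 · 6579, so s = 3 and d = 6579.
Base 2: x_0 = 2^6579 mod 52633 = 1. x_0 = 1, so 2 is not a witness.
Base 30875: x_0 = 30875^6579 mod 52633 = 52632. x_0 = 52632 ≡ −1, so 30875 is not a witness.
No listed base is a witness for 52633.

none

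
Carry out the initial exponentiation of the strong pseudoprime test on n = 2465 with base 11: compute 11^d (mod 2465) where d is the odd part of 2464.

1061

n − 1 = 2464 = 2^5 · 77, so s = 5 and d = 77.
11^77 mod 2465 = 1061.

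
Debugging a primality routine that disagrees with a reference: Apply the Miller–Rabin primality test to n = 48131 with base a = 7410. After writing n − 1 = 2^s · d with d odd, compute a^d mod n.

n − 1 = 48130 = 2^1 · 24065, so s = 1 and d = 24065.
7410^24065 mod 48131 = 48130.

48130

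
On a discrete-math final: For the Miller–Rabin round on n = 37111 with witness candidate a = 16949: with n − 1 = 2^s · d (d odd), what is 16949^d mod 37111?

13294

n − 1 = 37110 = 2^1 · 18555, so s = 1 and d = 18555.
16949^18555 mod 37111 = 13294.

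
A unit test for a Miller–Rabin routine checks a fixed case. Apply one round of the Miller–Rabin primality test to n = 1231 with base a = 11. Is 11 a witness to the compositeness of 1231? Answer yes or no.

n − 1 = 1230 = 2^1 · 615, so s = 1 and d = 615.
By repeated squaring, 11^615 ≡ 1 (mod 1231).
x_0 = 11^615 mod 1231 = 1.
x_0 = 1, so 11 is not a witness.

no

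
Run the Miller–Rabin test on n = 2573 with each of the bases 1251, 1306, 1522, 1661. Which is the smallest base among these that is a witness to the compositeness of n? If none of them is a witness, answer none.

1251

n − 1 = 2572 = 2^2 · 643, so s = 2 and d = 643.
Base 1251: x_0 = 1251^643 mod 2573 = 1695. x_0 is neither 1 nor 2572, so continue squaring. x_1 = 1695^2 mod 2573 = 1557. Reached i = s−1 = 1 without hitting −1: 1251 is a Miller–Rabin witness and 2573 is composite.
Base 1306: x_0 = 1306^643 mod 2573 = 2482. x_0 is neither 1 nor 2572, so continue squaring. x_1 = 2482^2 mod 2573 = 562. Reached i = s−1 = 1 without hitting −1: 1306 is a Miller–Rabin witness and 2573 is composite.
Base 1522: x_0 = 1522^643 mod 2573 = 1636. x_0 is neither 1 nor 2572, so continue squaring. x_1 = 1636^2 mod 2573 = 576. Reached i = s−1 = 1 without hitting −1: 1522 is a Miller–Rabin witness and 2573 is composite.
Base 1661: x_0 = 1661^643 mod 2573 = 2159. x_0 is neither 1 nor 2572, so continue squaring. x_1 = 2159^2 mod 2573 = 1578. Reached i = s−1 = 1 without hitting −1: 1661 is a Miller–Rabin witness and 2573 is composite.
The smallest witness among the given bases is 1251.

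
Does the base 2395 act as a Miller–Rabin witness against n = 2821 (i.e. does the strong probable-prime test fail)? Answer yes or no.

n − 1 = 2820 = 2^2 · 705, so s = 2 and d = 705.
x_0 = 2395^705 mod 2821 = 1.
x_0 = 1, so 2395 is not a witness.

no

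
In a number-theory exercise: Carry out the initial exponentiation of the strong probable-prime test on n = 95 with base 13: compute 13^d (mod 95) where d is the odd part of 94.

n − 1 = 94 = 2^1 · 47, so s = 1 and d = 47.
13^47 mod 95 = 2.

2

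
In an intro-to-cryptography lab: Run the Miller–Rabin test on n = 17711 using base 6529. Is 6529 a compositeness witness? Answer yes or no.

yes

n − 1 = 17710 = 2^1 · 8855, so s = 1 and d = 8855.
Repeated squaring mod 17711: 6529^1 ≡ 6529, 6529^2 ≡ 15175, 6529^4 ≡ 2203, 6529^8 ≡ 395, 6529^16 ≡ 14337, 6529^32 ≡ 13414, 6529^64 ≡ 9347, 6529^128 ≡ 15757, 6529^256 ≡ 10251, 6529^512 ≡ 3638, 6529^1024 ≡ 4927, 6529^2048 ≡ 11259, 6529^4096 ≡ 7454, 6529^8192 ≡ 2709.
8855 = 8192 + 512 + 128 + 16 + 4 + 2 + 1, so 6529^8855 ≡ 2709·3638·15757·14337·2203·15175·6529 ≡ 14508 (mod 17711).
x_0 = 6529^8855 mod 17711 = 14508.
x_0 ∉ {1, 17710} and s = 1, so 6529 is a Miller–Rabin witness and 17711 is composite.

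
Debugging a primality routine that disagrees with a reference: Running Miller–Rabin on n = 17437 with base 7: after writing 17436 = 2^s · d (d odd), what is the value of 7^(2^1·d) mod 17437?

n − 1 = 17436 = 2^2 · 4359, so s = 2 and d = 4359.
x_0 = 7^4359 mod 17437 = 6503.
x_1 = 6503^2 mod 17437 = 4284.

4284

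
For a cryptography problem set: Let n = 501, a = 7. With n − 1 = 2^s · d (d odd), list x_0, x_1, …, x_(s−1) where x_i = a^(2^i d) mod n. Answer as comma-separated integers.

n − 1 = 500 = 2^2 · 125, so s = 2 and d = 125.
x_0 = 7^125 mod 501 = 406.
x_1 = 406^2 mod 501 = 7.

406, 7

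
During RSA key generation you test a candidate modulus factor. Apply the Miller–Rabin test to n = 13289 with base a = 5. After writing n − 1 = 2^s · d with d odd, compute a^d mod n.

12102

n − 1 = 13288 = 2^3 · 1661, so s = 3 and d = 1661.
Repeated squaring mod 13289: 5^1 ≡ 5, 5^2 ≡ 25, 5^4 ≡ 625, 5^8 ≡ 5244, 5^16 ≡ 4595, 5^32 ≡ 11093, 5^64 ≡ 11798, 5^128 ≡ 3818, 5^256 ≡ 12380, 5^512 ≡ 2363, 5^1024 ≡ 2389.
1661 = 1024 + 512 + 64 + 32 + 16 + 8 + 4 + 1, so 5^1661 ≡ 2389·2363·11798·11093·4595·5244·625·5 ≡ 12102 (mod 13289).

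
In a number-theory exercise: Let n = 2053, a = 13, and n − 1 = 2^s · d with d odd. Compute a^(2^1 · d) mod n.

1

n − 1 = 2052 = 2^2 · 513, so s = 2 and d = 513.
x_0 = 13^513 mod 2053 = 1.
x_1 = 1^2 mod 2053 = 1.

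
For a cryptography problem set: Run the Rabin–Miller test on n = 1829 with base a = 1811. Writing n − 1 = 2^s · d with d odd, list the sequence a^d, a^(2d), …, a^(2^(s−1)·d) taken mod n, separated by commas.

1541, 639

n − 1 = 1828 = 2^2 · 457, so s = 2 and d = 457.
x_0 = 1811^457 mod 1829 = 1541.
x_1 = 1541^2 mod 1829 = 639.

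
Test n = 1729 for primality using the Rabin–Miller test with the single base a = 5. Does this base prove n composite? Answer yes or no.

yes

n − 1 = 1728 = 2^6 · 27, so s = 6 and d = 27.
x_0 = 5^27 mod 1729 = 1217.
x_0 is neither 1 nor 1728, so continue squaring.
x_1 = 1217^2 mod 1729 = 1065.
x_2 = 1065^2 mod 1729 = 1.
x_2 = 1 but x_1 ≠ ±1, a nontrivial square root of 1 — 5 is a witness and 1729 is composite.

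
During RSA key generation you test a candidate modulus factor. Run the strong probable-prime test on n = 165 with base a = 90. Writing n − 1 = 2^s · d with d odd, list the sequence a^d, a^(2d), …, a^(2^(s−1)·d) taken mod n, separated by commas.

n − 1 = 164 = 2^2 · 41, so s = 2 and d = 41.
x_0 = 90^41 mod 165 = 90.
x_1 = 90^2 mod 165 = 15.

90, 15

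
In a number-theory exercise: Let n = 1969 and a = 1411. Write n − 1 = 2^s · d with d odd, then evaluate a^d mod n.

n − 1 = 1968 = 2^4 · 123, so s = 4 and d = 123.
Repeated squaring mod 1969: 1411^1 ≡ 1411, 1411^2 ≡ 262, 1411^4 ≡ 1698, 1411^8 ≡ 588, 1411^16 ≡ 1169, 1411^32 ≡ 75, 1411^64 ≡ 1687.
123 = 64 + 32 + 16 + 8 + 2 + 1, so 1411^123 ≡ 1687·75·1169·588·262·1411 ≡ 676 (mod 1969).

676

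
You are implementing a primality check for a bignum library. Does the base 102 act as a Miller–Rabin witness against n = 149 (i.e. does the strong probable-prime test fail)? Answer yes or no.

no

n − 1 = 148 = 2^2 · 37, so s = 2 and d = 37.
Repeated squaring mod 149: 102^1 ≡ 102, 102^2 ≡ 123, 102^4 ≡ 80, 102^8 ≡ 142, 102^16 ≡ 49, 102^32 ≡ 17.
37 = 32 + 4 + 1, so 102^37 ≡ 17·80·102 ≡ 1 (mod 149).
x_0 = 102^37 mod 149 = 1.
x_0 = 1, so 102 is not a witness.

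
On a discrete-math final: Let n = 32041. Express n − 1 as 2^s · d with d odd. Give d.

4005

Halving: 32040 → 16020 → 8010 → 4005; 4005 is odd.
So 32040 = 2^3 · 4005.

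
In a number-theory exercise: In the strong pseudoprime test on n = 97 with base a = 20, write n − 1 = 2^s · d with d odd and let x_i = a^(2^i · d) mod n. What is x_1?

79

n − 1 = 96 = 2^5 · 3, so s = 5 and d = 3.
x_0 = 20^3 mod 97 = 46.
x_1 = 46^2 mod 97 = 79.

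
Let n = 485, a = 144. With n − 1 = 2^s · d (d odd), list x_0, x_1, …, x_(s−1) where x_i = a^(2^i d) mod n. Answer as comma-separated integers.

n − 1 = 484 = 2^2 · 121, so s = 2 and d = 121.
x_0 = 144^121 mod 485 = 144.
x_1 = 144^2 mod 485 = 366.

144, 366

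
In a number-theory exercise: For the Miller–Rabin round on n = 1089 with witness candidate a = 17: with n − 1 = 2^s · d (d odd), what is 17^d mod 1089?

107

n − 1 = 1088 = 2^6 · 17, so s = 6 and d = 17.
17^17 mod 1089 = 107.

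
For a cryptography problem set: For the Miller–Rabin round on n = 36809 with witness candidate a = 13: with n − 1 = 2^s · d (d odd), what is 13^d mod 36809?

n − 1 = 36808 = 2^3 · 4601, so s = 3 and d = 4601.
13^4601 mod 36809 = 24941.

24941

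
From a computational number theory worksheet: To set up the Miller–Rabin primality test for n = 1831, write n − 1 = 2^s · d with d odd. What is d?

Halving: 1830 → 915; 915 is odd.
So 1830 = 2^1 · 915.

915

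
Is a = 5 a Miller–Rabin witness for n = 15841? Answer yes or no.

n − 1 = 15840 = 2^5 · 495, so s = 5 and d = 495.
Repeated squaring mod 15841: 5^1 ≡ 5, 5^2 ≡ 25, 5^4 ≡ 625, 5^8 ≡ 10441, 5^16 ≡ 12560, 5^32 ≡ 8922, 5^64 ≡ 1059, 5^128 ≡ 12611, 5^256 ≡ 9522.
495 = 256 + 128 + 64 + 32 + 8 + 4 + 2 + 1, so 5^495 ≡ 9522·12611·1059·8922·10441·625·25·5 ≡ 3380 (mod 15841).
x_0 = 5^495 mod 15841 = 3380.
x_0 is neither 1 nor 15840, so continue squaring.
x_1 = 3380^2 mod 15841 = 3039.
x_2 = 3039^2 mod 15841 = 218.
x_3 = 218^2 mod 15841 = 1.
x_3 = 1 but x_2 ≠ ±1, a nontrivial square root of 1 — 5 is a witness and 15841 is composite.

yes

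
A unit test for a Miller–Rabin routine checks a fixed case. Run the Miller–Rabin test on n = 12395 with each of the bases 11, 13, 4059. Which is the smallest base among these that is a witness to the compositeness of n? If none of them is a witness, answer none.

11

n − 1 = 12394 = 2^1 · 6197, so s = 1 and d = 6197.
Base 11: x_0 = 11^6197 mod 12395 = 9906. x_0 ∉ {1, 12394} and s = 1, so 11 is a Miller–Rabin witness and 12395 is composite.
Base 13: x_0 = 13^6197 mod 12395 = 8878. x_0 ∉ {1, 12394} and s = 1, so 13 is a Miller–Rabin witness and 12395 is composite.
Base 4059: x_0 = 4059^6197 mod 12395 = 6559. x_0 ∉ {1, 12394} and s = 1, so 4059 is a Miller–Rabin witness and 12395 is composite.
The smallest witness among the given bases is 11.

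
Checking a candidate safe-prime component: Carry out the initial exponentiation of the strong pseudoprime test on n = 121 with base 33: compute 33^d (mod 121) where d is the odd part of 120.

0

n − 1 = 120 = 2^3 · 15, so s = 3 and d = 15.
33^15 mod 121 = 0.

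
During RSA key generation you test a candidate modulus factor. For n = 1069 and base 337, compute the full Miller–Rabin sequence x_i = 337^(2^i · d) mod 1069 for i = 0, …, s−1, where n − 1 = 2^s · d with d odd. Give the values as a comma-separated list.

820, 1068

n − 1 = 1068 = 2^2 · 267, so s = 2 and d = 267.
x_0 = 337^267 mod 1069 = 820.
x_1 = 820^2 mod 1069 = 1068.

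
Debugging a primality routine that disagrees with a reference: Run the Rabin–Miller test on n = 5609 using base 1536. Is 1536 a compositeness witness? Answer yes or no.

yes

n − 1 = 5608 = 2^3 · 701, so s = 3 and d = 701.
By repeated squaring, 1536^701 ≡ 4731 (mod 5609).
x_0 = 1536^701 mod 5609 = 4731.
x_0 is neither 1 nor 5608, so continue squaring.
x_1 = 4731^2 mod 5609 = 2451.
x_2 = 2451^2 mod 5609 = 162.
Reached i = s−1 = 2 without hitting −1: 1536 is a Miller–Rabin witness and 5609 is composite.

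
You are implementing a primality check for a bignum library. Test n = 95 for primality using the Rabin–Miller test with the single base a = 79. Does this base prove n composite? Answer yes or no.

n − 1 = 94 = 2^1 · 47, so s = 1 and d = 47.
x_0 = 79^47 mod 95 = 29.
x_0 ∉ {1, 94} and s = 1, so 79 is a Miller–Rabin witness and 95 is composite.

yes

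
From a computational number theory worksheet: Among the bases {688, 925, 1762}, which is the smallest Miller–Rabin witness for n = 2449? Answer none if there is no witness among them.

none

n − 1 = 2448 = 2^4 · 153, so s = 4 and d = 153.
Base 688: x_0 = 688^153 mod 2449 = 2448. x_0 = 2448 ≡ −1, so 688 is not a witness.
Base 925: x_0 = 925^153 mod 2449 = 2448. x_0 = 2448 ≡ −1, so 925 is not a witness.
Base 1762: x_0 = 1762^153 mod 2449 = 2448. x_0 = 2448 ≡ −1, so 1762 is not a witness.
No listed base is a witness for 2449.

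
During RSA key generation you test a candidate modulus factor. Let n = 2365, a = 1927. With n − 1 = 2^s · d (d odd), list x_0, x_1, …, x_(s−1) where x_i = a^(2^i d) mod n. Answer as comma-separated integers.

n − 1 = 2364 = 2^2 · 591, so s = 2 and d = 591.
x_0 = 1927^591 mod 2365 = 563.
x_1 = 563^2 mod 2365 = 59.

563, 59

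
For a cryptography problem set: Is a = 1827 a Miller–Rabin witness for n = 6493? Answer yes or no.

n − 1 = 6492 = 2^2 · 1623, so s = 2 and d = 1623.
x_0 = 1827^1623 mod 6493 = 1632.
x_0 is neither 1 nor 6492, so continue squaring.
x_1 = 1632^2 mod 6493 = 1294.
Reached i = s−1 = 1 without hitting −1: 1827 is a Miller–Rabin witness and 6493 is composite.

yes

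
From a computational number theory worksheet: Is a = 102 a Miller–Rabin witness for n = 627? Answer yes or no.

n − 1 = 626 = 2^1 · 313, so s = 1 and d = 313.
Repeated squaring mod 627: 102^1 ≡ 102, 102^2 ≡ 372, 102^4 ≡ 444, 102^8 ≡ 258, 102^16 ≡ 102, 102^32 ≡ 372, 102^64 ≡ 444, 102^128 ≡ 258, 102^256 ≡ 102.
313 = 256 + 32 + 16 + 8 + 1, so 102^313 ≡ 102·372·102·258·102 ≡ 159 (mod 627).
x_0 = 102^313 mod 627 = 159.
x_0 ∉ {1, 626} and s = 1, so 102 is a Miller–Rabin witness and 627 is composite.

yes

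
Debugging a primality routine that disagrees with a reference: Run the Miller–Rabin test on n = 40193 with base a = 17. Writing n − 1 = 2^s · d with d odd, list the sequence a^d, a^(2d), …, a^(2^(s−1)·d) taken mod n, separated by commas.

n − 1 = 40192 = 2^8 · 157, so s = 8 and d = 157.
x_0 = 17^157 mod 40193 = 37310.
x_1 = 37310^2 mod 40193 = 31931.
x_2 = 31931^2 mod 40193 = 12930.
x_3 = 12930^2 mod 40193 = 22213.
x_4 = 22213^2 mod 40193 = 8101.
x_5 = 8101^2 mod 40193 = 31225.
x_6 = 31225^2 mod 40193 = 39024.
x_7 = 39024^2 mod 40193 = 40192.

37310, 31931, 12930, 22213, 8101, 31225, 39024, 40192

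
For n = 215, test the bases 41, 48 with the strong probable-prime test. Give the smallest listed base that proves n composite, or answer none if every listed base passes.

41

n − 1 = 214 = 2^1 · 107, so s = 1 and d = 107.
Base 41: x_0 = 41^107 mod 215 = 176. x_0 ∉ {1, 214} and s = 1, so 41 is a Miller–Rabin witness and 215 is composite.
Base 48: x_0 = 48^107 mod 215 = 147. x_0 ∉ {1, 214} and s = 1, so 48 is a Miller–Rabin witness and 215 is composite.
The smallest witness among the given bases is 41.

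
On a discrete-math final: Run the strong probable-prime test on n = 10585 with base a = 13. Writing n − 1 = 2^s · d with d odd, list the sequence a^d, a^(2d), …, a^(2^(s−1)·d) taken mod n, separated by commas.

6872, 4699, 291

n − 1 = 10584 = 2^3 · 1323, so s = 3 and d = 1323.
x_0 = 13^1323 mod 10585 = 6872.
x_1 = 6872^2 mod 10585 = 4699.
x_2 = 4699^2 mod 10585 = 291.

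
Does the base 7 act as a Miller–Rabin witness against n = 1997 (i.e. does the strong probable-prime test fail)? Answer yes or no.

n − 1 = 1996 = 2^2 · 499, so s = 2 and d = 499.
x_0 = 7^499 mod 1997 = 1.
x_0 = 1, so 7 is not a witness.

no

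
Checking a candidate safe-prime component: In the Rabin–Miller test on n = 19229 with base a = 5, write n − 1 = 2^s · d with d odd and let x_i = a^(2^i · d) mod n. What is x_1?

n − 1 = 19228 = 2^2 · 4807, so s = 2 and d = 4807.
x_0 = 5^4807 mod 19229 = 9245.
x_1 = 9245^2 mod 19229 = 16349.

16349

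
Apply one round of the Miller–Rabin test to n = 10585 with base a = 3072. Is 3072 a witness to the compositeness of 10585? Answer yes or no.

no

n − 1 = 10584 = 2^3 · 1323, so s = 3 and d = 1323.
Repeated squaring mod 10585: 3072^1 ≡ 3072, 3072^2 ≡ 5949, 3072^4 ≡ 4946, 3072^8 ≡ 981, 3072^16 ≡ 9711, 3072^32 ≡ 1756, 3072^64 ≡ 3301, 3072^128 ≡ 4636, 3072^256 ≡ 4946, 3072^512 ≡ 981, 3072^1024 ≡ 9711.
1323 = 1024 + 256 + 32 + 8 + 2 + 1, so 3072^1323 ≡ 9711·4946·1756·981·5949·3072 ≡ 4918 (mod 10585).
x_0 = 3072^1323 mod 10585 = 4918.
x_0 is neither 1 nor 10584, so continue squaring.
x_1 = 4918^2 mod 10585 = 10584.
x_1 ≡ −1, so 3072 is not a witness.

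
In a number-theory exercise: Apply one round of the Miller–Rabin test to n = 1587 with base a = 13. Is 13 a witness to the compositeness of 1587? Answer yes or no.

yes

n − 1 = 1586 = 2^1 · 793, so s = 1 and d = 793.
x_0 = 13^793 mod 1587 = 1186.
x_0 ∉ {1, 1586} and s = 1, so 13 is a Miller–Rabin witness and 1587 is composite.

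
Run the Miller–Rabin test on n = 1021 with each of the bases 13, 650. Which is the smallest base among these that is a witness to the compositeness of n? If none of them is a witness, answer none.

none

n − 1 = 1020 = 2^2 · 255, so s = 2 and d = 255.
Base 13: x_0 = 13^255 mod 1021 = 374. x_0 is neither 1 nor 1020, so continue squaring. x_1 = 374^2 mod 1021 = 1020. x_1 ≡ −1, so 13 is not a witness.
Base 650: x_0 = 650^255 mod 1021 = 1020. x_0 = 1020 ≡ −1, so 650 is not a witness.
No listed base is a witness for 1021.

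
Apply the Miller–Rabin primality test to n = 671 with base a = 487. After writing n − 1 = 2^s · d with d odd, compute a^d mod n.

n − 1 = 670 = 2^1 · 335, so s = 1 and d = 335.
487^335 mod 671 = 243.

243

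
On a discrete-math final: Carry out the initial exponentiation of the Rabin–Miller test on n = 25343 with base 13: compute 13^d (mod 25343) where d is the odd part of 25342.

n − 1 = 25342 = 2^1 · 12671, so s = 1 and d = 12671.
Repeated squaring mod 25343: 13^1 ≡ 13, 13^2 ≡ 169, 13^4 ≡ 3218, 13^8 ≡ 15580, 13^16 ≡ 1146, 13^32 ≡ 20823, 13^64 ≡ 3942, 13^128 ≡ 4105, 13^256 ≡ 23273, 13^512 ≡ 1933, 13^1024 ≡ 11068, 13^2048 ≡ 17905, 13^4096 ≡ 75, 13^8192 ≡ 5625.
12671 = 8192 + 4096 + 256 + 64 + 32 + 16 + 8 + 4 + 2 + 1, so 13^12671 ≡ 5625·75·23273·3942·20823·1146·15580·3218·169·13 ≡ 25342 (mod 25343).

25342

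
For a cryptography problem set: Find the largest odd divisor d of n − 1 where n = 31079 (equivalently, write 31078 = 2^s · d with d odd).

Halving: 31078 → 15539; 15539 is odd.
So 31078 = 2^1 · 15539.

15539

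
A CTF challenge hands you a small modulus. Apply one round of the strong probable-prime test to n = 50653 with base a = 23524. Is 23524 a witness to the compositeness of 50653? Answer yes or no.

yes

n − 1 = 50652 = 2^2 · 12663, so s = 2 and d = 12663.
x_0 = 23524^12663 mod 50653 = 931.
x_0 is neither 1 nor 50652, so continue squaring.
x_1 = 931^2 mod 50653 = 5660.
Reached i = s−1 = 1 without hitting −1: 23524 is a Miller–Rabin witness and 50653 is composite.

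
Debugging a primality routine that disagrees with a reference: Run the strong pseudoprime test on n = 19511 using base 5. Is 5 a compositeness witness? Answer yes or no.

yes

n − 1 = 19510 = 2^1 · 9755, so s = 1 and d = 9755.
Repeated squaring mod 19511: 5^1 ≡ 5, 5^2 ≡ 25, 5^4 ≡ 625, 5^8 ≡ 405, 5^16 ≡ 7937, 5^32 ≡ 14461, 5^64 ≡ 1623, 5^128 ≡ 144, 5^256 ≡ 1225, 5^512 ≡ 17789, 5^1024 ≡ 19123, 5^2048 ≡ 13967, 5^4096 ≡ 6111, 5^8192 ≡ 267.
9755 = 8192 + 1024 + 512 + 16 + 8 + 2 + 1, so 5^9755 ≡ 267·19123·17789·7937·405·25·5 ≡ 2258 (mod 19511).
x_0 = 5^9755 mod 19511 = 2258.
x_0 ∉ {1, 19510} and s = 1, so 5 is a Miller–Rabin witness and 19511 is composite.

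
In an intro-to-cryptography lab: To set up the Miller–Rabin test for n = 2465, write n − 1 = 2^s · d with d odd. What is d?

Halving: 2464 → 1232 → 616 → 308 → 154 → 77; 77 is odd.
So 2464 = 2^5 · 77.

77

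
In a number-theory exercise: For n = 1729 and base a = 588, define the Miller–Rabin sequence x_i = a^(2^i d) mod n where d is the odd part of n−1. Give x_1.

742

n − 1 = 1728 = 2^6 · 27, so s = 6 and d = 27.
x_0 = 588^27 mod 1729 = 1652.
x_1 = 1652^2 mod 1729 = 742.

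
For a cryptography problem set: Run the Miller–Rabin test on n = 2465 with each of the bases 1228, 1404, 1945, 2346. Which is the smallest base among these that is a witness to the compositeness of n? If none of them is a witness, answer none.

n − 1 = 2464 = 2^5 · 77, so s = 5 and d = 77.
Base 1228: x_0 = 1228^77 mod 2465 = 1143. x_0 is neither 1 nor 2464, so continue squaring. x_1 = 1143^2 mod 2465 = 2464. x_1 ≡ −1, so 1228 is not a witness.
Base 1404: x_0 = 1404^77 mod 2465 = 1694. x_0 is neither 1 nor 2464, so continue squaring. x_1 = 1694^2 mod 2465 = 376. x_2 = 376^2 mod 2465 = 871. x_3 = 871^2 mod 2465 = 1886. x_4 = 1886^2 mod 2465 = 1. x_4 = 1 but x_3 ≠ ±1, a nontrivial square root of 1 — 1404 is a witness and 2465 is composite.
Base 1945: x_0 = 1945^77 mod 2465 = 2250. x_0 is neither 1 nor 2464, so continue squaring. x_1 = 2250^2 mod 2465 = 1855. x_2 = 1855^2 mod 2465 = 2350. x_3 = 2350^2 mod 2465 = 900. x_4 = 900^2 mod 2465 = 1480. Reached i = s−1 = 4 without hitting −1: 1945 is a Miller–Rabin witness and 2465 is composite.
Base 2346: x_0 = 2346^77 mod 2465 = 476. x_0 is neither 1 nor 2464, so continue squaring. x_1 = 476^2 mod 2465 = 2261. x_2 = 2261^2 mod 2465 = 2176. x_3 = 2176^2 mod 2465 = 2176. x_4 = 2176^2 mod 2465 = 2176. Reached i = s−1 = 4 without hitting −1: 2346 is a Miller–Rabin witness and 2465 is composite.
The smallest witness among the given bases is 1404.

1404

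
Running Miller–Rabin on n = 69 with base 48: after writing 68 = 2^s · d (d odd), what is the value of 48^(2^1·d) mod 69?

n − 1 = 68 = 2^2 · 17, so s = 2 and d = 17.
Repeated squaring mod 69: 48^1 ≡ 48, 48^2 ≡ 27, 48^4 ≡ 39, 48^8 ≡ 3, 48^16 ≡ 9.
17 = 16 + 1, so 48^17 ≡ 9·48 ≡ 18 (mod 69).
x_0 = 18.
x_1 = 18^2 mod 69 = 48.

48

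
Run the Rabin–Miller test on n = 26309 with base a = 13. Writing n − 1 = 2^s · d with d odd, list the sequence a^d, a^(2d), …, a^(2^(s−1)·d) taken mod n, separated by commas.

n − 1 = 26308 = 2^2 · 6577, so s = 2 and d = 6577.
x_0 = 13^6577 mod 26309 = 1.
x_1 = 1^2 mod 26309 = 1.

1, 1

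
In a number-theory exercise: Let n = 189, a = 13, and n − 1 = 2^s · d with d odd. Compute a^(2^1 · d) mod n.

22

n − 1 = 188 = 2^2 · 47, so s = 2 and d = 47.
x_0 = 13^47 mod 189 = 34.
x_1 = 34^2 mod 189 = 22.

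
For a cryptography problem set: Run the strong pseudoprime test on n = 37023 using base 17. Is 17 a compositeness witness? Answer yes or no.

yes

n − 1 = 37022 = 2^1 · 18511, so s = 1 and d = 18511.
x_0 = 17^18511 mod 37023 = 4868.
x_0 ∉ {1, 37022} and s = 1, so 17 is a Miller–Rabin witness and 37023 is composite.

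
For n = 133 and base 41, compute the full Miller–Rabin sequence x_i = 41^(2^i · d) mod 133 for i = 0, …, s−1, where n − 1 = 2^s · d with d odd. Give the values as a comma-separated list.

69, 106

n − 1 = 132 = 2^2 · 33, so s = 2 and d = 33.
x_0 = 41^33 mod 133 = 69.
x_1 = 69^2 mod 133 = 106.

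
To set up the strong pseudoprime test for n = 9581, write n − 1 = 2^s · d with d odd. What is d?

Halving: 9580 → 4790 → 2395; 2395 is odd.
So 9580 = 2^2 · 2395.

2395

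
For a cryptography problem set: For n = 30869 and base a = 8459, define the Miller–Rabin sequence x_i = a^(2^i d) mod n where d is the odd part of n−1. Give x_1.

30868

n − 1 = 30868 = 2^2 · 7717, so s = 2 and d = 7717.
x_0 = 8459^7717 mod 30869 = 15997.
x_1 = 15997^2 mod 30869 = 30868.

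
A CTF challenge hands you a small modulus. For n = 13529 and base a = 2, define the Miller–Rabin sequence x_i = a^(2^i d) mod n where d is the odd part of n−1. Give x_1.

9997

n − 1 = 13528 = 2^3 · 1691, so s = 3 and d = 1691.
Repeated squaring mod 13529: 2^1 ≡ 2, 2^2 ≡ 4, 2^4 ≡ 16, 2^8 ≡ 256, 2^16 ≡ 11420, 2^32 ≡ 10369, 2^64 ≡ 1198, 2^128 ≡ 1130, 2^256 ≡ 5174, 2^512 ≡ 9914, 2^1024 ≡ 12740.
1691 = 1024 + 512 + 128 + 16 + 8 + 2 + 1, so 2^1691 ≡ 12740·9914·1130·11420·256·4·2 ≡ 3873 (mod 13529).
x_0 = 3873.
x_1 = 3873^2 mod 13529 = 9997.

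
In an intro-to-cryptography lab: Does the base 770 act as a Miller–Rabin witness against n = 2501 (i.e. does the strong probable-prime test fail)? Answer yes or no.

no

n − 1 = 2500 = 2^2 · 625, so s = 2 and d = 625.
x_0 = 770^625 mod 2501 = 2451.
x_0 is neither 1 nor 2500, so continue squaring.
x_1 = 2451^2 mod 2501 = 2500.
x_1 ≡ −1, so 770 is not a witness.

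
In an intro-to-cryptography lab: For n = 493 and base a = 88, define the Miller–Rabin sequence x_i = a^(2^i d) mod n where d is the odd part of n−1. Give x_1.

n − 1 = 492 = 2^2 · 123, so s = 2 and d = 123.
x_0 = 88^123 mod 493 = 262.
x_1 = 262^2 mod 493 = 117.

117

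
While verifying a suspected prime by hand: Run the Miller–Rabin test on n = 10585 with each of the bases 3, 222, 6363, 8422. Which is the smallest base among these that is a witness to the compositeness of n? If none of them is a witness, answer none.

none

n − 1 = 10584 = 2^3 · 1323, so s = 3 and d = 1323.
Base 3: x_0 = 3^1323 mod 10585 = 8422. x_0 is neither 1 nor 10584, so continue squaring. x_1 = 8422^2 mod 10585 = 10584. x_1 ≡ −1, so 3 is not a witness.
Base 222: x_0 = 222^1323 mod 10585 = 4188. x_0 is neither 1 nor 10584, so continue squaring. x_1 = 4188^2 mod 10585 = 10584. x_1 ≡ −1, so 222 is not a witness.
Base 6363: x_0 = 6363^1323 mod 10585 = 9152. x_0 is neither 1 nor 10584, so continue squaring. x_1 = 9152^2 mod 10585 = 10584. x_1 ≡ −1, so 6363 is not a witness.
Base 8422: x_0 = 8422^1323 mod 10585 = 2163. x_0 is neither 1 nor 10584, so continue squaring. x_1 = 2163^2 mod 10585 = 10584. x_1 ≡ −1, so 8422 is not a witness.
No listed base is a witness for 10585.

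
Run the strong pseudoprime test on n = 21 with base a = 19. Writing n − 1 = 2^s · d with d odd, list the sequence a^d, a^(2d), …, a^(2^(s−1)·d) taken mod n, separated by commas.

10, 16

n − 1 = 20 = 2^2 · 5, so s = 2 and d = 5.
x_0 = 19^5 mod 21 = 10.
x_1 = 10^2 mod 21 = 16.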